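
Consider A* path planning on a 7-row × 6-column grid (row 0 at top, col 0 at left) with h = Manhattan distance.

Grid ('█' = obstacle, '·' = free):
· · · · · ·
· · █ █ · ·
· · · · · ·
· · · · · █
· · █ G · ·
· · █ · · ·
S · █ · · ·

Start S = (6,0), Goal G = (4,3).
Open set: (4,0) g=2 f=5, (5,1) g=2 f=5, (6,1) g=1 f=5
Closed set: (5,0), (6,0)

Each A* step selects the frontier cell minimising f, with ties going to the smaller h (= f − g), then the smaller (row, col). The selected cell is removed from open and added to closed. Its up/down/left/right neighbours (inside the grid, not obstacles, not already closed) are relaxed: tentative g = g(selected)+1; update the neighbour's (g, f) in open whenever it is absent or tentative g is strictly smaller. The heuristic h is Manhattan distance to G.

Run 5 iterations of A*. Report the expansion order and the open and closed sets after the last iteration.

order=[(4,0) → (4,1) → (5,1) → (6,1) → (3,1)]; open=[(2,1) g=5 f=9, (3,0) g=3 f=7, (3,2) g=5 f=7]; closed=[(3,1), (4,0), (4,1), (5,0), (5,1), (6,0), (6,1)]

step 1: expand (4,0) (f=5, h=3) → closed; open now [(3,0) g=3 f=7, (4,1) g=3 f=5, (5,1) g=2 f=5, (6,1) g=1 f=5]
step 2: expand (4,1) (f=5, h=2) → closed; open now [(3,0) g=3 f=7, (3,1) g=4 f=7, (5,1) g=2 f=5, (6,1) g=1 f=5]
step 3: expand (5,1) (f=5, h=3) → closed; open now [(3,0) g=3 f=7, (3,1) g=4 f=7, (6,1) g=1 f=5]
step 4: expand (6,1) (f=5, h=4) → closed; open now [(3,0) g=3 f=7, (3,1) g=4 f=7]
step 5: expand (3,1) (f=7, h=3) → closed; open now [(2,1) g=5 f=9, (3,0) g=3 f=7, (3,2) g=5 f=7]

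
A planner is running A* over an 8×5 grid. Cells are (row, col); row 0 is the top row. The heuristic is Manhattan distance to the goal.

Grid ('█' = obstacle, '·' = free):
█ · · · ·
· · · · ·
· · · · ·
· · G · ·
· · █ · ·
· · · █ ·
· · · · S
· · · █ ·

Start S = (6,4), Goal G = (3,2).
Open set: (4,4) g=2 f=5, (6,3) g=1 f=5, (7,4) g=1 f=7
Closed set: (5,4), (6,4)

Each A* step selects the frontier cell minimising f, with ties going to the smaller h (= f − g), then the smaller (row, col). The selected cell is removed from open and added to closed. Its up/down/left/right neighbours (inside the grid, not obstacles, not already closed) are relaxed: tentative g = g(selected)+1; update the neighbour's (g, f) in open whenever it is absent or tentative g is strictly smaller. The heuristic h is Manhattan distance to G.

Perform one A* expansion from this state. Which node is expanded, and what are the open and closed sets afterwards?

step 1: expand (4,4) (f=5, h=3) → closed; open now [(3,4) g=3 f=5, (4,3) g=3 f=5, (6,3) g=1 f=5, (7,4) g=1 f=7]

expanded=(4,4); open=[(3,4) g=3 f=5, (4,3) g=3 f=5, (6,3) g=1 f=5, (7,4) g=1 f=7]; closed=[(4,4), (5,4), (6,4)]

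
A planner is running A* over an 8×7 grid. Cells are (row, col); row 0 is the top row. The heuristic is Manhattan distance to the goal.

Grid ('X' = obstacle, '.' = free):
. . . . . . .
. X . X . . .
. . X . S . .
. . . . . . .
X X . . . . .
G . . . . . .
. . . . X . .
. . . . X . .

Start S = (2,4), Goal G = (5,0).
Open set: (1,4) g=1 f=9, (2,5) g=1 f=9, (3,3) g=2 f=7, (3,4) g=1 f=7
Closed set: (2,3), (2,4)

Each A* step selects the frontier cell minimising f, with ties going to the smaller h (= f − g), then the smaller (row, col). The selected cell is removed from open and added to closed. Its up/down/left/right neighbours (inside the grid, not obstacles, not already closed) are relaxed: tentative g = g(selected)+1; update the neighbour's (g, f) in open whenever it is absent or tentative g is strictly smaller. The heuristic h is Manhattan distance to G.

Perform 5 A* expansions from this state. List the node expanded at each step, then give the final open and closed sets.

step 1: expand (3,3) (f=7, h=5) → closed; open now [(1,4) g=1 f=9, (2,5) g=1 f=9, (3,2) g=3 f=7, (3,4) g=1 f=7, (4,3) g=3 f=7]
step 2: expand (3,2) (f=7, h=4) → closed; open now [(1,4) g=1 f=9, (2,5) g=1 f=9, (3,1) g=4 f=7, (3,4) g=1 f=7, (4,2) g=4 f=7, (4,3) g=3 f=7]
step 3: expand (3,1) (f=7, h=3) → closed; open now [(1,4) g=1 f=9, (2,1) g=5 f=9, (2,5) g=1 f=9, (3,0) g=5 f=7, (3,4) g=1 f=7, (4,2) g=4 f=7, (4,3) g=3 f=7]
step 4: expand (3,0) (f=7, h=2) → closed; open now [(1,4) g=1 f=9, (2,0) g=6 f=9, (2,1) g=5 f=9, (2,5) g=1 f=9, (3,4) g=1 f=7, (4,2) g=4 f=7, (4,3) g=3 f=7]
step 5: expand (4,2) (f=7, h=3) → closed; open now [(1,4) g=1 f=9, (2,0) g=6 f=9, (2,1) g=5 f=9, (2,5) g=1 f=9, (3,4) g=1 f=7, (4,3) g=3 f=7, (5,2) g=5 f=7]

order=[(3,3) → (3,2) → (3,1) → (3,0) → (4,2)]; open=[(1,4) g=1 f=9, (2,0) g=6 f=9, (2,1) g=5 f=9, (2,5) g=1 f=9, (3,4) g=1 f=7, (4,3) g=3 f=7, (5,2) g=5 f=7]; closed=[(2,3), (2,4), (3,0), (3,1), (3,2), (3,3), (4,2)]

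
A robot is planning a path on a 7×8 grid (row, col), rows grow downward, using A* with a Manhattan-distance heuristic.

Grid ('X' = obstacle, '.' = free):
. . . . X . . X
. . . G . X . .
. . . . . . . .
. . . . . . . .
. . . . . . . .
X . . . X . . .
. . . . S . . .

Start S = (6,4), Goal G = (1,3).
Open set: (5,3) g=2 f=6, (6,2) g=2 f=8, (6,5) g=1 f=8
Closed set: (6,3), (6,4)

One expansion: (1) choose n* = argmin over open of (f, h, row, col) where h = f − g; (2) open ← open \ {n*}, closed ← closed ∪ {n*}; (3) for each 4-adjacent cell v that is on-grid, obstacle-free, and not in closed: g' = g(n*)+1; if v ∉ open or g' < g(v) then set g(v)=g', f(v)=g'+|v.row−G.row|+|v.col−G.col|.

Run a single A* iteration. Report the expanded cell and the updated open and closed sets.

step 1: expand (5,3) (f=6, h=4) → closed; open now [(4,3) g=3 f=6, (5,2) g=3 f=8, (6,2) g=2 f=8, (6,5) g=1 f=8]

expanded=(5,3); open=[(4,3) g=3 f=6, (5,2) g=3 f=8, (6,2) g=2 f=8, (6,5) g=1 f=8]; closed=[(5,3), (6,3), (6,4)]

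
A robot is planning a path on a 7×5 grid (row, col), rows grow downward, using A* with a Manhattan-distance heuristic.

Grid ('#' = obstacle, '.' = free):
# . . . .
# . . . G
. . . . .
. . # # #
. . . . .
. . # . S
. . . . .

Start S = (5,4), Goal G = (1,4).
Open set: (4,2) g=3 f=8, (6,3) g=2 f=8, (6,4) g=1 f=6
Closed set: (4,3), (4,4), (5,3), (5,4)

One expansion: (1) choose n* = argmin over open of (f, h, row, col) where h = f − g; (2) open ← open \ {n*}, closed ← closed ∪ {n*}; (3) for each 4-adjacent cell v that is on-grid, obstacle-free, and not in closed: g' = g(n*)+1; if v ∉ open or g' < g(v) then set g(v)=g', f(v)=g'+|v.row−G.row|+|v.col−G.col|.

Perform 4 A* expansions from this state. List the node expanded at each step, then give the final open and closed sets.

order=[(6,4) → (4,2) → (6,3) → (4,1)]; open=[(3,1) g=5 f=10, (4,0) g=5 f=12, (5,1) g=5 f=12, (6,2) g=3 f=10]; closed=[(4,1), (4,2), (4,3), (4,4), (5,3), (5,4), (6,3), (6,4)]

step 1: expand (6,4) (f=6, h=5) → closed; open now [(4,2) g=3 f=8, (6,3) g=2 f=8]
step 2: expand (4,2) (f=8, h=5) → closed; open now [(4,1) g=4 f=10, (6,3) g=2 f=8]
step 3: expand (6,3) (f=8, h=6) → closed; open now [(4,1) g=4 f=10, (6,2) g=3 f=10]
step 4: expand (4,1) (f=10, h=6) → closed; open now [(3,1) g=5 f=10, (4,0) g=5 f=12, (5,1) g=5 f=12, (6,2) g=3 f=10]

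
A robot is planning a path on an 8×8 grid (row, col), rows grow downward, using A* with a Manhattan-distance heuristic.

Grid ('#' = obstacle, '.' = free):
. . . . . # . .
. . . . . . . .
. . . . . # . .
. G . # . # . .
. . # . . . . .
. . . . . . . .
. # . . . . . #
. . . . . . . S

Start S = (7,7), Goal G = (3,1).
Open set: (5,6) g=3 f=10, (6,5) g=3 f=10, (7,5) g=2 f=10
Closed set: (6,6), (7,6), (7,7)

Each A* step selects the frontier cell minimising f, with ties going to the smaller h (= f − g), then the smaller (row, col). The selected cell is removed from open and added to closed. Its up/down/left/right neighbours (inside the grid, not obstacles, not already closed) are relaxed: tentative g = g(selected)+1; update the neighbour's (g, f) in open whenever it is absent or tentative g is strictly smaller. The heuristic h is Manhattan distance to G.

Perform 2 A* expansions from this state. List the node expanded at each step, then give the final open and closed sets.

step 1: expand (5,6) (f=10, h=7) → closed; open now [(4,6) g=4 f=10, (5,5) g=4 f=10, (5,7) g=4 f=12, (6,5) g=3 f=10, (7,5) g=2 f=10]
step 2: expand (4,6) (f=10, h=6) → closed; open now [(3,6) g=5 f=10, (4,5) g=5 f=10, (4,7) g=5 f=12, (5,5) g=4 f=10, (5,7) g=4 f=12, (6,5) g=3 f=10, (7,5) g=2 f=10]

order=[(5,6) → (4,6)]; open=[(3,6) g=5 f=10, (4,5) g=5 f=10, (4,7) g=5 f=12, (5,5) g=4 f=10, (5,7) g=4 f=12, (6,5) g=3 f=10, (7,5) g=2 f=10]; closed=[(4,6), (5,6), (6,6), (7,6), (7,7)]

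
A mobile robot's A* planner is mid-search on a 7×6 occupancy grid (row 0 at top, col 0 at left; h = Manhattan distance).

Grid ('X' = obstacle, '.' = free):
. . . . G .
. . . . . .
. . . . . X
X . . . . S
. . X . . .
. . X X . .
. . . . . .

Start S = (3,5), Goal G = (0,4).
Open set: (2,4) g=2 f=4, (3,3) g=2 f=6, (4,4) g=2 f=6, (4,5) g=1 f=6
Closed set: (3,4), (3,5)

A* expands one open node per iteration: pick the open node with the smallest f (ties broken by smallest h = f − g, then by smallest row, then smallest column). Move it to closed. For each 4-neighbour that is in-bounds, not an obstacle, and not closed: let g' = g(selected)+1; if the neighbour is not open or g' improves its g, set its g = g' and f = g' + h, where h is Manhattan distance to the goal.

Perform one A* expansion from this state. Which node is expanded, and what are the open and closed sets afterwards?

step 1: expand (2,4) (f=4, h=2) → closed; open now [(1,4) g=3 f=4, (2,3) g=3 f=6, (3,3) g=2 f=6, (4,4) g=2 f=6, (4,5) g=1 f=6]

expanded=(2,4); open=[(1,4) g=3 f=4, (2,3) g=3 f=6, (3,3) g=2 f=6, (4,4) g=2 f=6, (4,5) g=1 f=6]; closed=[(2,4), (3,4), (3,5)]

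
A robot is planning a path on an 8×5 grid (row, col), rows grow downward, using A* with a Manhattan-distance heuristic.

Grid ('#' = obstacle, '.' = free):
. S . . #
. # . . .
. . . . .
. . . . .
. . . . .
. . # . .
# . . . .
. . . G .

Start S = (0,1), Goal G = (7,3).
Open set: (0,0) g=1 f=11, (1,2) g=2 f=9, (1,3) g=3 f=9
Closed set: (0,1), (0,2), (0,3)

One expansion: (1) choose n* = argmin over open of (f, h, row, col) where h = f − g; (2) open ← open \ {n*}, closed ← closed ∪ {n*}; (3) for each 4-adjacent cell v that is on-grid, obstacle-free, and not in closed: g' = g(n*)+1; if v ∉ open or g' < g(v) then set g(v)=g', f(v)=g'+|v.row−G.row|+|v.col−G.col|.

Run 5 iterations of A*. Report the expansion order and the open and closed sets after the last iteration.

step 1: expand (1,3) (f=9, h=6) → closed; open now [(0,0) g=1 f=11, (1,2) g=2 f=9, (1,4) g=4 f=11, (2,3) g=4 f=9]
step 2: expand (2,3) (f=9, h=5) → closed; open now [(0,0) g=1 f=11, (1,2) g=2 f=9, (1,4) g=4 f=11, (2,2) g=5 f=11, (2,4) g=5 f=11, (3,3) g=5 f=9]
step 3: expand (3,3) (f=9, h=4) → closed; open now [(0,0) g=1 f=11, (1,2) g=2 f=9, (1,4) g=4 f=11, (2,2) g=5 f=11, (2,4) g=5 f=11, (3,2) g=6 f=11, (3,4) g=6 f=11, (4,3) g=6 f=9]
step 4: expand (4,3) (f=9, h=3) → closed; open now [(0,0) g=1 f=11, (1,2) g=2 f=9, (1,4) g=4 f=11, (2,2) g=5 f=11, (2,4) g=5 f=11, (3,2) g=6 f=11, (3,4) g=6 f=11, (4,2) g=7 f=11, (4,4) g=7 f=11, (5,3) g=7 f=9]
step 5: expand (5,3) (f=9, h=2) → closed; open now [(0,0) g=1 f=11, (1,2) g=2 f=9, (1,4) g=4 f=11, (2,2) g=5 f=11, (2,4) g=5 f=11, (3,2) g=6 f=11, (3,4) g=6 f=11, (4,2) g=7 f=11, (4,4) g=7 f=11, (5,4) g=8 f=11, (6,3) g=8 f=9]

order=[(1,3) → (2,3) → (3,3) → (4,3) → (5,3)]; open=[(0,0) g=1 f=11, (1,2) g=2 f=9, (1,4) g=4 f=11, (2,2) g=5 f=11, (2,4) g=5 f=11, (3,2) g=6 f=11, (3,4) g=6 f=11, (4,2) g=7 f=11, (4,4) g=7 f=11, (5,4) g=8 f=11, (6,3) g=8 f=9]; closed=[(0,1), (0,2), (0,3), (1,3), (2,3), (3,3), (4,3), (5,3)]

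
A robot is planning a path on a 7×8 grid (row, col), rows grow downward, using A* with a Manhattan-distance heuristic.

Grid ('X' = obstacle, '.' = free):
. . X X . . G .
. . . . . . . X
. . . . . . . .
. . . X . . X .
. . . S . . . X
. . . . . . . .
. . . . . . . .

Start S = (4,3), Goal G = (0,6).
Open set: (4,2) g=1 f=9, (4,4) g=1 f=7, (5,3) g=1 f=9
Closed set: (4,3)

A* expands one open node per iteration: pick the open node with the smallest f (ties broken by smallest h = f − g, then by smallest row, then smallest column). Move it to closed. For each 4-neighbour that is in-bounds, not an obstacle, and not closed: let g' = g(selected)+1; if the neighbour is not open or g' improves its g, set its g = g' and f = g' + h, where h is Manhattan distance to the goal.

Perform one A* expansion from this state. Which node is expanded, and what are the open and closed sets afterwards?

expanded=(4,4); open=[(3,4) g=2 f=7, (4,2) g=1 f=9, (4,5) g=2 f=7, (5,3) g=1 f=9, (5,4) g=2 f=9]; closed=[(4,3), (4,4)]

step 1: expand (4,4) (f=7, h=6) → closed; open now [(3,4) g=2 f=7, (4,2) g=1 f=9, (4,5) g=2 f=7, (5,3) g=1 f=9, (5,4) g=2 f=9]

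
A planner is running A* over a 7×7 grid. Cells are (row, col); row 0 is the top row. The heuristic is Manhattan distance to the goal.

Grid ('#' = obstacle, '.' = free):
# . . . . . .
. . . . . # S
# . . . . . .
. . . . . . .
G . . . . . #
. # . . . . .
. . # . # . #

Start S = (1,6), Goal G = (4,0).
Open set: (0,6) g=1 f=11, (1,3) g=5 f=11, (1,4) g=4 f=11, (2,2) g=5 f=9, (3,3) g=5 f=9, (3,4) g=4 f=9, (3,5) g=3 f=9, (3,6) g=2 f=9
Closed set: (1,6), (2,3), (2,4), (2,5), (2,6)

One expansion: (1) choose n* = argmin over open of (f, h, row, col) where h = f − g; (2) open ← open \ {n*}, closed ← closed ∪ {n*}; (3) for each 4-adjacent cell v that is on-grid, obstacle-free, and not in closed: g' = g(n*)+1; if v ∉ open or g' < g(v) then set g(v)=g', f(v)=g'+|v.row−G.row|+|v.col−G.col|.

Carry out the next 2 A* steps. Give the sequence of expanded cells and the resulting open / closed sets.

step 1: expand (2,2) (f=9, h=4) → closed; open now [(0,6) g=1 f=11, (1,2) g=6 f=11, (1,3) g=5 f=11, (1,4) g=4 f=11, (2,1) g=6 f=9, (3,2) g=6 f=9, (3,3) g=5 f=9, (3,4) g=4 f=9, (3,5) g=3 f=9, (3,6) g=2 f=9]
step 2: expand (2,1) (f=9, h=3) → closed; open now [(0,6) g=1 f=11, (1,1) g=7 f=11, (1,2) g=6 f=11, (1,3) g=5 f=11, (1,4) g=4 f=11, (3,1) g=7 f=9, (3,2) g=6 f=9, (3,3) g=5 f=9, (3,4) g=4 f=9, (3,5) g=3 f=9, (3,6) g=2 f=9]

order=[(2,2) → (2,1)]; open=[(0,6) g=1 f=11, (1,1) g=7 f=11, (1,2) g=6 f=11, (1,3) g=5 f=11, (1,4) g=4 f=11, (3,1) g=7 f=9, (3,2) g=6 f=9, (3,3) g=5 f=9, (3,4) g=4 f=9, (3,5) g=3 f=9, (3,6) g=2 f=9]; closed=[(1,6), (2,1), (2,2), (2,3), (2,4), (2,5), (2,6)]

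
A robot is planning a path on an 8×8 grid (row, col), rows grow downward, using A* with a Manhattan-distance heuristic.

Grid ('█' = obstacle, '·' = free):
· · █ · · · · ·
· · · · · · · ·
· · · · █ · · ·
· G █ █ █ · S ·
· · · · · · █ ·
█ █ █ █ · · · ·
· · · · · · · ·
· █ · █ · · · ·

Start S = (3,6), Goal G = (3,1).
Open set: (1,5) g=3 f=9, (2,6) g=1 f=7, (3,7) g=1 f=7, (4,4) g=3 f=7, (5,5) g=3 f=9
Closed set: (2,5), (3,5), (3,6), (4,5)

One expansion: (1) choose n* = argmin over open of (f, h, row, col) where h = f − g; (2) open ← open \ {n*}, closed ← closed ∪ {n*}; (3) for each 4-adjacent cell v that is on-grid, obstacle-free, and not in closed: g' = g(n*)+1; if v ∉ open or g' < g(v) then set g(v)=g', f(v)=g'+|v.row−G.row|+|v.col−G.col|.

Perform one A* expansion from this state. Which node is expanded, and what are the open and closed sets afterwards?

step 1: expand (4,4) (f=7, h=4) → closed; open now [(1,5) g=3 f=9, (2,6) g=1 f=7, (3,7) g=1 f=7, (4,3) g=4 f=7, (5,4) g=4 f=9, (5,5) g=3 f=9]

expanded=(4,4); open=[(1,5) g=3 f=9, (2,6) g=1 f=7, (3,7) g=1 f=7, (4,3) g=4 f=7, (5,4) g=4 f=9, (5,5) g=3 f=9]; closed=[(2,5), (3,5), (3,6), (4,4), (4,5)]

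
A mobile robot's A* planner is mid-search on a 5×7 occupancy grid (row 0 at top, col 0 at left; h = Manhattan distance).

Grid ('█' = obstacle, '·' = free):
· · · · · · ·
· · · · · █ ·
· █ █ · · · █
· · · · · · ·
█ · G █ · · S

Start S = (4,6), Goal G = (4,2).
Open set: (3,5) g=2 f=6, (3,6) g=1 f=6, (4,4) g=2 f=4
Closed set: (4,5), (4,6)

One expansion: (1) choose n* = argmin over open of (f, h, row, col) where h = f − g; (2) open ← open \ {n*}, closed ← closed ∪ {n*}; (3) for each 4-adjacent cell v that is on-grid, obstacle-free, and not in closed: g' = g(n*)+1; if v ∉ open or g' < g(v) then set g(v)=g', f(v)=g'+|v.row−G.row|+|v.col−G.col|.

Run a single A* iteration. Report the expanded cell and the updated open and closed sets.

expanded=(4,4); open=[(3,4) g=3 f=6, (3,5) g=2 f=6, (3,6) g=1 f=6]; closed=[(4,4), (4,5), (4,6)]

step 1: expand (4,4) (f=4, h=2) → closed; open now [(3,4) g=3 f=6, (3,5) g=2 f=6, (3,6) g=1 f=6]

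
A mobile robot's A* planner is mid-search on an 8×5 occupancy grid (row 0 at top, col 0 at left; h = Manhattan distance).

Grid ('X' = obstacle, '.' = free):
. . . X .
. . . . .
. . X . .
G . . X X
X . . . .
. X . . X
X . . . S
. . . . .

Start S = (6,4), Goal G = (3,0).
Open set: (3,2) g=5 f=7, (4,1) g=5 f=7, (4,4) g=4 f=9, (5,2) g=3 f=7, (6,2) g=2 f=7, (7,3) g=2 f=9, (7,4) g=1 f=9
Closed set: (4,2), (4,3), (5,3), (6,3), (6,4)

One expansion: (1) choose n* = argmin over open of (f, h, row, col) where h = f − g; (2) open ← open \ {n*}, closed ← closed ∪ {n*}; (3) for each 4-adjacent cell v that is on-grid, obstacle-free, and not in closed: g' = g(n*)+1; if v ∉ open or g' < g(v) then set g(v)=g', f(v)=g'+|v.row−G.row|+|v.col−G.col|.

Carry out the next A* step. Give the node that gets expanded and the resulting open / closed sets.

expanded=(3,2); open=[(3,1) g=6 f=7, (4,1) g=5 f=7, (4,4) g=4 f=9, (5,2) g=3 f=7, (6,2) g=2 f=7, (7,3) g=2 f=9, (7,4) g=1 f=9]; closed=[(3,2), (4,2), (4,3), (5,3), (6,3), (6,4)]

step 1: expand (3,2) (f=7, h=2) → closed; open now [(3,1) g=6 f=7, (4,1) g=5 f=7, (4,4) g=4 f=9, (5,2) g=3 f=7, (6,2) g=2 f=7, (7,3) g=2 f=9, (7,4) g=1 f=9]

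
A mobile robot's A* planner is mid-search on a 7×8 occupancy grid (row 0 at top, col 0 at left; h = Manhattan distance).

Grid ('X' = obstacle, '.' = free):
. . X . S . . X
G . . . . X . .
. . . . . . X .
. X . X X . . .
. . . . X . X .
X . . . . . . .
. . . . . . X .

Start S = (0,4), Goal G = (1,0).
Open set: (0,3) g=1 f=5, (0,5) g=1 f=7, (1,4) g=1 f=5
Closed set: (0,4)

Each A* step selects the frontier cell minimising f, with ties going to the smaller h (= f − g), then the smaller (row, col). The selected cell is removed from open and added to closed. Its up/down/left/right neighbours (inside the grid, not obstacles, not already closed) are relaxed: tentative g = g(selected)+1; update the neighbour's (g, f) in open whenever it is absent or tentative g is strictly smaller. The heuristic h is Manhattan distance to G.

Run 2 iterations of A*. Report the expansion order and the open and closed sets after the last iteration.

order=[(0,3) → (1,3)]; open=[(0,5) g=1 f=7, (1,2) g=3 f=5, (1,4) g=1 f=5, (2,3) g=3 f=7]; closed=[(0,3), (0,4), (1,3)]

step 1: expand (0,3) (f=5, h=4) → closed; open now [(0,5) g=1 f=7, (1,3) g=2 f=5, (1,4) g=1 f=5]
step 2: expand (1,3) (f=5, h=3) → closed; open now [(0,5) g=1 f=7, (1,2) g=3 f=5, (1,4) g=1 f=5, (2,3) g=3 f=7]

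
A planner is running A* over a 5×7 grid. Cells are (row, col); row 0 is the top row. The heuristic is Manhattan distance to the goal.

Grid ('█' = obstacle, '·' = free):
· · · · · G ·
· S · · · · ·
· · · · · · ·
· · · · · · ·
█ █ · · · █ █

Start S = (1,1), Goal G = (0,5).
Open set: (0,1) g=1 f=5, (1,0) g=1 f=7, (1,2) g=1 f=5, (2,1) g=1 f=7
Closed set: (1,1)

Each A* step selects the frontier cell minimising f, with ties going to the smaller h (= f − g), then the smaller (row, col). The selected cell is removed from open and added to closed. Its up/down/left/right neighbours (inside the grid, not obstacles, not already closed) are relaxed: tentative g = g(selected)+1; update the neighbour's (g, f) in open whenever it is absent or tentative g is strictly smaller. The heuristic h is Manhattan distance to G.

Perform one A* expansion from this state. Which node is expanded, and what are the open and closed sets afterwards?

expanded=(0,1); open=[(0,0) g=2 f=7, (0,2) g=2 f=5, (1,0) g=1 f=7, (1,2) g=1 f=5, (2,1) g=1 f=7]; closed=[(0,1), (1,1)]

step 1: expand (0,1) (f=5, h=4) → closed; open now [(0,0) g=2 f=7, (0,2) g=2 f=5, (1,0) g=1 f=7, (1,2) g=1 f=5, (2,1) g=1 f=7]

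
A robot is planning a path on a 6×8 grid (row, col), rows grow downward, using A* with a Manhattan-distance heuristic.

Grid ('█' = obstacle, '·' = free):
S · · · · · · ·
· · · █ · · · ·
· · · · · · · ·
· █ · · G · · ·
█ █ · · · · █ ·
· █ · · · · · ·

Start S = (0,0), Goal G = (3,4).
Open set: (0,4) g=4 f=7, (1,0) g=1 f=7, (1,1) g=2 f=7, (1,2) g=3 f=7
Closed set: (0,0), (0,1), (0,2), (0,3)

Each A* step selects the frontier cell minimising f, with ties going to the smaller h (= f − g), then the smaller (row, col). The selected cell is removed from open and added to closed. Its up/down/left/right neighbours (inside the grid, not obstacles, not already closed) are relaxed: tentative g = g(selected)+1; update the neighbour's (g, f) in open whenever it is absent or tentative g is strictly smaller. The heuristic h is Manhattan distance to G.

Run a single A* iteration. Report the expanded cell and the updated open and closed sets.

expanded=(0,4); open=[(0,5) g=5 f=9, (1,0) g=1 f=7, (1,1) g=2 f=7, (1,2) g=3 f=7, (1,4) g=5 f=7]; closed=[(0,0), (0,1), (0,2), (0,3), (0,4)]

step 1: expand (0,4) (f=7, h=3) → closed; open now [(0,5) g=5 f=9, (1,0) g=1 f=7, (1,1) g=2 f=7, (1,2) g=3 f=7, (1,4) g=5 f=7]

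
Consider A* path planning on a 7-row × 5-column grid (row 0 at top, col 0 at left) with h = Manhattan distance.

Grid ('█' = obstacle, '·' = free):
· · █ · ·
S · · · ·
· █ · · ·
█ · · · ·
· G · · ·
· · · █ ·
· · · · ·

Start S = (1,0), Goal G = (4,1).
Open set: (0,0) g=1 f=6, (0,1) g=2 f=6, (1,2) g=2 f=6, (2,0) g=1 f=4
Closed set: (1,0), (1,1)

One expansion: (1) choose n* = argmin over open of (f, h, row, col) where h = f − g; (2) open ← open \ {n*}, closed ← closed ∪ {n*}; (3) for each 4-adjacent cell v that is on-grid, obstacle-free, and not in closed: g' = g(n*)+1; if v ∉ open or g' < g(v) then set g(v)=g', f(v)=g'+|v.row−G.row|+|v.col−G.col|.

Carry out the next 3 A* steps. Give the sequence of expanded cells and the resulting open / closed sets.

step 1: expand (2,0) (f=4, h=3) → closed; open now [(0,0) g=1 f=6, (0,1) g=2 f=6, (1,2) g=2 f=6]
step 2: expand (0,1) (f=6, h=4) → closed; open now [(0,0) g=1 f=6, (1,2) g=2 f=6]
step 3: expand (1,2) (f=6, h=4) → closed; open now [(0,0) g=1 f=6, (1,3) g=3 f=8, (2,2) g=3 f=6]

order=[(2,0) → (0,1) → (1,2)]; open=[(0,0) g=1 f=6, (1,3) g=3 f=8, (2,2) g=3 f=6]; closed=[(0,1), (1,0), (1,1), (1,2), (2,0)]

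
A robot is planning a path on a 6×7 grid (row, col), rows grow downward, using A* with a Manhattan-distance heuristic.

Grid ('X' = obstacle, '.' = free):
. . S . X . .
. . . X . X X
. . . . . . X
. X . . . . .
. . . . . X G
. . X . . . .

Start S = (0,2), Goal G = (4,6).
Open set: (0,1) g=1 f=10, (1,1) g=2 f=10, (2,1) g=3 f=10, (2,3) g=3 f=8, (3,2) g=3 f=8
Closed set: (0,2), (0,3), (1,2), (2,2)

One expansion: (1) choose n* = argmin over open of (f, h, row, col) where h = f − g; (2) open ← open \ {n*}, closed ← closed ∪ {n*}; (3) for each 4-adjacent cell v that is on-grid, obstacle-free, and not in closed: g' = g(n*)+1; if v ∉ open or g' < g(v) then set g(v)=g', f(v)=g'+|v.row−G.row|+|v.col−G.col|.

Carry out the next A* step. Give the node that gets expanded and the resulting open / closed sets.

step 1: expand (2,3) (f=8, h=5) → closed; open now [(0,1) g=1 f=10, (1,1) g=2 f=10, (2,1) g=3 f=10, (2,4) g=4 f=8, (3,2) g=3 f=8, (3,3) g=4 f=8]

expanded=(2,3); open=[(0,1) g=1 f=10, (1,1) g=2 f=10, (2,1) g=3 f=10, (2,4) g=4 f=8, (3,2) g=3 f=8, (3,3) g=4 f=8]; closed=[(0,2), (0,3), (1,2), (2,2), (2,3)]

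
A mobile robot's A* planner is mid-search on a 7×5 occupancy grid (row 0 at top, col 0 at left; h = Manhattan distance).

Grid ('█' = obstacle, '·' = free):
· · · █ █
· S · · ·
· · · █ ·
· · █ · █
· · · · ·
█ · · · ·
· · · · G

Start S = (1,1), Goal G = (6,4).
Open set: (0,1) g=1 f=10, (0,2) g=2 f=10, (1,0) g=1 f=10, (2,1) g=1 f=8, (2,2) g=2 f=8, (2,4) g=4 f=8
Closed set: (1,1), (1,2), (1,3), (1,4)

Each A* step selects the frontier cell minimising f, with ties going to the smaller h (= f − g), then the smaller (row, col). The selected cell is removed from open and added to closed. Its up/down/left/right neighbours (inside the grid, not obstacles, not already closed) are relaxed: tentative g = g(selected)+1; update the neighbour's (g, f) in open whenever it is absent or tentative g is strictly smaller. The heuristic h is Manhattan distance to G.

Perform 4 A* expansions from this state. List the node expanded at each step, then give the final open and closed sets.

step 1: expand (2,4) (f=8, h=4) → closed; open now [(0,1) g=1 f=10, (0,2) g=2 f=10, (1,0) g=1 f=10, (2,1) g=1 f=8, (2,2) g=2 f=8]
step 2: expand (2,2) (f=8, h=6) → closed; open now [(0,1) g=1 f=10, (0,2) g=2 f=10, (1,0) g=1 f=10, (2,1) g=1 f=8]
step 3: expand (2,1) (f=8, h=7) → closed; open now [(0,1) g=1 f=10, (0,2) g=2 f=10, (1,0) g=1 f=10, (2,0) g=2 f=10, (3,1) g=2 f=8]
step 4: expand (3,1) (f=8, h=6) → closed; open now [(0,1) g=1 f=10, (0,2) g=2 f=10, (1,0) g=1 f=10, (2,0) g=2 f=10, (3,0) g=3 f=10, (4,1) g=3 f=8]

order=[(2,4) → (2,2) → (2,1) → (3,1)]; open=[(0,1) g=1 f=10, (0,2) g=2 f=10, (1,0) g=1 f=10, (2,0) g=2 f=10, (3,0) g=3 f=10, (4,1) g=3 f=8]; closed=[(1,1), (1,2), (1,3), (1,4), (2,1), (2,2), (2,4), (3,1)]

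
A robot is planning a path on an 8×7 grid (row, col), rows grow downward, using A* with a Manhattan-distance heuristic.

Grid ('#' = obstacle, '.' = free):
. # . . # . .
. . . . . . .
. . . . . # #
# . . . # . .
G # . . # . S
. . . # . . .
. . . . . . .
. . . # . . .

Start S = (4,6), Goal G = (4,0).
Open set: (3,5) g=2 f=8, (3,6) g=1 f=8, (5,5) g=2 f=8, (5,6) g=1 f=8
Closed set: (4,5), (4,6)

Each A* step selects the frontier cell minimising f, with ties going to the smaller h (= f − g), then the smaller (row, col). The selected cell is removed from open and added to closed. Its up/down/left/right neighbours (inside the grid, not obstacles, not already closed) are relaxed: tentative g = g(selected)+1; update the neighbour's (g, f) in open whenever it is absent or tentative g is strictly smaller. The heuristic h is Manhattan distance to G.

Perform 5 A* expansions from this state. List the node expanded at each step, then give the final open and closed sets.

step 1: expand (3,5) (f=8, h=6) → closed; open now [(3,6) g=1 f=8, (5,5) g=2 f=8, (5,6) g=1 f=8]
step 2: expand (5,5) (f=8, h=6) → closed; open now [(3,6) g=1 f=8, (5,4) g=3 f=8, (5,6) g=1 f=8, (6,5) g=3 f=10]
step 3: expand (5,4) (f=8, h=5) → closed; open now [(3,6) g=1 f=8, (5,6) g=1 f=8, (6,4) g=4 f=10, (6,5) g=3 f=10]
step 4: expand (3,6) (f=8, h=7) → closed; open now [(5,6) g=1 f=8, (6,4) g=4 f=10, (6,5) g=3 f=10]
step 5: expand (5,6) (f=8, h=7) → closed; open now [(6,4) g=4 f=10, (6,5) g=3 f=10, (6,6) g=2 f=10]

order=[(3,5) → (5,5) → (5,4) → (3,6) → (5,6)]; open=[(6,4) g=4 f=10, (6,5) g=3 f=10, (6,6) g=2 f=10]; closed=[(3,5), (3,6), (4,5), (4,6), (5,4), (5,5), (5,6)]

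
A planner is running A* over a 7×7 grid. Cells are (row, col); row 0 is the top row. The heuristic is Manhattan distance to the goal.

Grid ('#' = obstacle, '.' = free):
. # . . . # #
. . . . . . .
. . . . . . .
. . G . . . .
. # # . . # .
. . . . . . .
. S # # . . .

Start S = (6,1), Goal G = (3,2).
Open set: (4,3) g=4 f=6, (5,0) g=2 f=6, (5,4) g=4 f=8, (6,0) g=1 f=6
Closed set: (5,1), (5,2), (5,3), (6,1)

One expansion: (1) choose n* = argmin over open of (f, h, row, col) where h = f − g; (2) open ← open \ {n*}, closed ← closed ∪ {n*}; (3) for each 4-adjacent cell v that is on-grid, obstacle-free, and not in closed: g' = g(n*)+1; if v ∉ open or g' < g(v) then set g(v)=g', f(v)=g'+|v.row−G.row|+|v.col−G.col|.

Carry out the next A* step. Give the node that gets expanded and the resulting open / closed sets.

expanded=(4,3); open=[(3,3) g=5 f=6, (4,4) g=5 f=8, (5,0) g=2 f=6, (5,4) g=4 f=8, (6,0) g=1 f=6]; closed=[(4,3), (5,1), (5,2), (5,3), (6,1)]

step 1: expand (4,3) (f=6, h=2) → closed; open now [(3,3) g=5 f=6, (4,4) g=5 f=8, (5,0) g=2 f=6, (5,4) g=4 f=8, (6,0) g=1 f=6]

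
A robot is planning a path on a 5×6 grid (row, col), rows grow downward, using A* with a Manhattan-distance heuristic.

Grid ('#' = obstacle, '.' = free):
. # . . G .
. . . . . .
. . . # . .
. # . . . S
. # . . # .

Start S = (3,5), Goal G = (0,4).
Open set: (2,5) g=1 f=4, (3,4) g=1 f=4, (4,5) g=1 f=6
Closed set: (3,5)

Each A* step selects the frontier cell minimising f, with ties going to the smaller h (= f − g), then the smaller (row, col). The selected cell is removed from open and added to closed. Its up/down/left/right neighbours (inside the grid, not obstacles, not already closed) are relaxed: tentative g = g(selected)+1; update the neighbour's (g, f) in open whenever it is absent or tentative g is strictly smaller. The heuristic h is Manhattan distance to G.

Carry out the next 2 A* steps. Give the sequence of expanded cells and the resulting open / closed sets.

order=[(2,5) → (1,5)]; open=[(0,5) g=3 f=4, (1,4) g=3 f=4, (2,4) g=2 f=4, (3,4) g=1 f=4, (4,5) g=1 f=6]; closed=[(1,5), (2,5), (3,5)]

step 1: expand (2,5) (f=4, h=3) → closed; open now [(1,5) g=2 f=4, (2,4) g=2 f=4, (3,4) g=1 f=4, (4,5) g=1 f=6]
step 2: expand (1,5) (f=4, h=2) → closed; open now [(0,5) g=3 f=4, (1,4) g=3 f=4, (2,4) g=2 f=4, (3,4) g=1 f=4, (4,5) g=1 f=6]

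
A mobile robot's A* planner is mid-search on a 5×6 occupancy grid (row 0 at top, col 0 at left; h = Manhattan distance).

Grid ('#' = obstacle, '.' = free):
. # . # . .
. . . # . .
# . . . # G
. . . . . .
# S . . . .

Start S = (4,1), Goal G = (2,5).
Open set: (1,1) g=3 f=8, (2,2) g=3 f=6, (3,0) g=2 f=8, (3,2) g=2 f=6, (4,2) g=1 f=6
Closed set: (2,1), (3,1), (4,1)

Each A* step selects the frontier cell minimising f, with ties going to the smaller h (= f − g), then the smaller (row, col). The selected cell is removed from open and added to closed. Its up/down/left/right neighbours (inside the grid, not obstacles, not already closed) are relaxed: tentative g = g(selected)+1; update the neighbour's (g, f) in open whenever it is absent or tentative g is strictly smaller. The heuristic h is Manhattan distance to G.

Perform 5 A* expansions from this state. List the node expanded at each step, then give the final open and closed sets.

order=[(2,2) → (2,3) → (3,2) → (3,3) → (3,4)]; open=[(1,1) g=3 f=8, (1,2) g=4 f=8, (3,0) g=2 f=8, (3,5) g=5 f=6, (4,2) g=1 f=6, (4,3) g=4 f=8, (4,4) g=5 f=8]; closed=[(2,1), (2,2), (2,3), (3,1), (3,2), (3,3), (3,4), (4,1)]

step 1: expand (2,2) (f=6, h=3) → closed; open now [(1,1) g=3 f=8, (1,2) g=4 f=8, (2,3) g=4 f=6, (3,0) g=2 f=8, (3,2) g=2 f=6, (4,2) g=1 f=6]
step 2: expand (2,3) (f=6, h=2) → closed; open now [(1,1) g=3 f=8, (1,2) g=4 f=8, (3,0) g=2 f=8, (3,2) g=2 f=6, (3,3) g=5 f=8, (4,2) g=1 f=6]
step 3: expand (3,2) (f=6, h=4) → closed; open now [(1,1) g=3 f=8, (1,2) g=4 f=8, (3,0) g=2 f=8, (3,3) g=3 f=6, (4,2) g=1 f=6]
step 4: expand (3,3) (f=6, h=3) → closed; open now [(1,1) g=3 f=8, (1,2) g=4 f=8, (3,0) g=2 f=8, (3,4) g=4 f=6, (4,2) g=1 f=6, (4,3) g=4 f=8]
step 5: expand (3,4) (f=6, h=2) → closed; open now [(1,1) g=3 f=8, (1,2) g=4 f=8, (3,0) g=2 f=8, (3,5) g=5 f=6, (4,2) g=1 f=6, (4,3) g=4 f=8, (4,4) g=5 f=8]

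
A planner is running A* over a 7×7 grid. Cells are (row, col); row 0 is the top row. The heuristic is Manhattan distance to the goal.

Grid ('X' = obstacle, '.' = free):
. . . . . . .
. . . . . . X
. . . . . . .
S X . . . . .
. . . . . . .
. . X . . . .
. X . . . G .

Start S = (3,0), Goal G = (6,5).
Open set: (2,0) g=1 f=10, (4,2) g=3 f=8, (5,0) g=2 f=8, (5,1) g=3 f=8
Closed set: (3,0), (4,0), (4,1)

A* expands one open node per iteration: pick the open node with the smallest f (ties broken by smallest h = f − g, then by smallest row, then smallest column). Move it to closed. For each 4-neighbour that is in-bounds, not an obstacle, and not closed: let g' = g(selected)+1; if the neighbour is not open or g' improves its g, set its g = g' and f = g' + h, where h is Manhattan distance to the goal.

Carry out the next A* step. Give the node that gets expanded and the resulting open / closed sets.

step 1: expand (4,2) (f=8, h=5) → closed; open now [(2,0) g=1 f=10, (3,2) g=4 f=10, (4,3) g=4 f=8, (5,0) g=2 f=8, (5,1) g=3 f=8]

expanded=(4,2); open=[(2,0) g=1 f=10, (3,2) g=4 f=10, (4,3) g=4 f=8, (5,0) g=2 f=8, (5,1) g=3 f=8]; closed=[(3,0), (4,0), (4,1), (4,2)]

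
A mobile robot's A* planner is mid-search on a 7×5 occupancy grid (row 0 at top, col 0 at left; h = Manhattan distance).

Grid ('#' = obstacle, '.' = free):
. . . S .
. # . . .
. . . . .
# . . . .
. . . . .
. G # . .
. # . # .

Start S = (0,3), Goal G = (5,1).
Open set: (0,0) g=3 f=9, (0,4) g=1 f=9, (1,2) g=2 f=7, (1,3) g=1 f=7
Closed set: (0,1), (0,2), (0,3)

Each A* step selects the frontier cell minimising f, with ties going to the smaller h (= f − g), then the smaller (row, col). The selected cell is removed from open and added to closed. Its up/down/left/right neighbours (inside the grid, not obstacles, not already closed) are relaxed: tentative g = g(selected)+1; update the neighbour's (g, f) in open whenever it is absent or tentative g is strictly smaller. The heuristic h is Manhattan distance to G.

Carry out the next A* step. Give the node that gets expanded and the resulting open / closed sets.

step 1: expand (1,2) (f=7, h=5) → closed; open now [(0,0) g=3 f=9, (0,4) g=1 f=9, (1,3) g=1 f=7, (2,2) g=3 f=7]

expanded=(1,2); open=[(0,0) g=3 f=9, (0,4) g=1 f=9, (1,3) g=1 f=7, (2,2) g=3 f=7]; closed=[(0,1), (0,2), (0,3), (1,2)]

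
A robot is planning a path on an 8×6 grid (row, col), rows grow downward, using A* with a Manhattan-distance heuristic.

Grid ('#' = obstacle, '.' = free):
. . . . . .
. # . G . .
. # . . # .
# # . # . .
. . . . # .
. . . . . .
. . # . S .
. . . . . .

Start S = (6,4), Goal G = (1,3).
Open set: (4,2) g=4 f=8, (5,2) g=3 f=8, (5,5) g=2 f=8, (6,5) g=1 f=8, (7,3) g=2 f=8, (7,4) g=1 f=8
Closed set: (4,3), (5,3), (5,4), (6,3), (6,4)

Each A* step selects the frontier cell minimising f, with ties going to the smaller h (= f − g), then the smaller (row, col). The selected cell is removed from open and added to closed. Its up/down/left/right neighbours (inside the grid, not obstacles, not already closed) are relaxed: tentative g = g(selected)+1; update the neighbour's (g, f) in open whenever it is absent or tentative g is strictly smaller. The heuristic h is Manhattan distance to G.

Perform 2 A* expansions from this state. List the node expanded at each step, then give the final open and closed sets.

step 1: expand (4,2) (f=8, h=4) → closed; open now [(3,2) g=5 f=8, (4,1) g=5 f=10, (5,2) g=3 f=8, (5,5) g=2 f=8, (6,5) g=1 f=8, (7,3) g=2 f=8, (7,4) g=1 f=8]
step 2: expand (3,2) (f=8, h=3) → closed; open now [(2,2) g=6 f=8, (4,1) g=5 f=10, (5,2) g=3 f=8, (5,5) g=2 f=8, (6,5) g=1 f=8, (7,3) g=2 f=8, (7,4) g=1 f=8]

order=[(4,2) → (3,2)]; open=[(2,2) g=6 f=8, (4,1) g=5 f=10, (5,2) g=3 f=8, (5,5) g=2 f=8, (6,5) g=1 f=8, (7,3) g=2 f=8, (7,4) g=1 f=8]; closed=[(3,2), (4,2), (4,3), (5,3), (5,4), (6,3), (6,4)]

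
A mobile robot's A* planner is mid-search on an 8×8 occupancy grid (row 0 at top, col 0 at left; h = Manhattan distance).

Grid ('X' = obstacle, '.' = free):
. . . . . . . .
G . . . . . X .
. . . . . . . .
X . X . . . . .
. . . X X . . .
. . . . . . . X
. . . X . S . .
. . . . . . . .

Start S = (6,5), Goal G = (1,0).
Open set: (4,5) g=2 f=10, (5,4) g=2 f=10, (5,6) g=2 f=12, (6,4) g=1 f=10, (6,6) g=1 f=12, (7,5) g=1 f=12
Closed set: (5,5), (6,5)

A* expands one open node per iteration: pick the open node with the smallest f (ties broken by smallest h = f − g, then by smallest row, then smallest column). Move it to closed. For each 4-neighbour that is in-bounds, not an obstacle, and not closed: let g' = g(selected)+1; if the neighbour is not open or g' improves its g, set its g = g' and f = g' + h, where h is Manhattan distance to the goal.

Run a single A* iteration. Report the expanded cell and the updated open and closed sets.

expanded=(4,5); open=[(3,5) g=3 f=10, (4,6) g=3 f=12, (5,4) g=2 f=10, (5,6) g=2 f=12, (6,4) g=1 f=10, (6,6) g=1 f=12, (7,5) g=1 f=12]; closed=[(4,5), (5,5), (6,5)]

step 1: expand (4,5) (f=10, h=8) → closed; open now [(3,5) g=3 f=10, (4,6) g=3 f=12, (5,4) g=2 f=10, (5,6) g=2 f=12, (6,4) g=1 f=10, (6,6) g=1 f=12, (7,5) g=1 f=12]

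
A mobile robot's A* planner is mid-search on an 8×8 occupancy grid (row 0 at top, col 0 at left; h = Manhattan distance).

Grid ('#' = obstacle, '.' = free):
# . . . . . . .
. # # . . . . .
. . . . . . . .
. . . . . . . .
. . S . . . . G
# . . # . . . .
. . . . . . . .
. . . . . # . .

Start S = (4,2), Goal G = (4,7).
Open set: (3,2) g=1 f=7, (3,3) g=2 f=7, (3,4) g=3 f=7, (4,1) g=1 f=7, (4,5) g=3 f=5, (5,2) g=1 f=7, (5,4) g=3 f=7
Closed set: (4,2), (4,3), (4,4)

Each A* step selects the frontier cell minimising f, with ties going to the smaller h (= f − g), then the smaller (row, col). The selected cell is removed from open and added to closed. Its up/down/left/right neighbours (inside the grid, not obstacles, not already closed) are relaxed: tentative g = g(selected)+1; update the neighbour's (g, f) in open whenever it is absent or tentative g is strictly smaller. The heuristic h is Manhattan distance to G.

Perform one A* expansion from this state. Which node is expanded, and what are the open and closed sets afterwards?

expanded=(4,5); open=[(3,2) g=1 f=7, (3,3) g=2 f=7, (3,4) g=3 f=7, (3,5) g=4 f=7, (4,1) g=1 f=7, (4,6) g=4 f=5, (5,2) g=1 f=7, (5,4) g=3 f=7, (5,5) g=4 f=7]; closed=[(4,2), (4,3), (4,4), (4,5)]

step 1: expand (4,5) (f=5, h=2) → closed; open now [(3,2) g=1 f=7, (3,3) g=2 f=7, (3,4) g=3 f=7, (3,5) g=4 f=7, (4,1) g=1 f=7, (4,6) g=4 f=5, (5,2) g=1 f=7, (5,4) g=3 f=7, (5,5) g=4 f=7]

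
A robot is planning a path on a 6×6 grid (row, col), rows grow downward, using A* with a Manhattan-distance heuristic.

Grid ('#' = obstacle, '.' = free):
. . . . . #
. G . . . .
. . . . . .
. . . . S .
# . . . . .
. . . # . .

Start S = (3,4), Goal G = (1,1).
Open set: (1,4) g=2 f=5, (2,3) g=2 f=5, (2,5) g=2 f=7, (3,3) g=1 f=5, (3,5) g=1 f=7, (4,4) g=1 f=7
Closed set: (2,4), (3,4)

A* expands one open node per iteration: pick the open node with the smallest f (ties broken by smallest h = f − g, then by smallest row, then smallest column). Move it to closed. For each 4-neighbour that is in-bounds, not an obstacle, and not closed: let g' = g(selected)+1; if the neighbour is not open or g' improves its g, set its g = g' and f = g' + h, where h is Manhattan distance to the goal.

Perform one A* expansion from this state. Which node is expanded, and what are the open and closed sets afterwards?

step 1: expand (1,4) (f=5, h=3) → closed; open now [(0,4) g=3 f=7, (1,3) g=3 f=5, (1,5) g=3 f=7, (2,3) g=2 f=5, (2,5) g=2 f=7, (3,3) g=1 f=5, (3,5) g=1 f=7, (4,4) g=1 f=7]

expanded=(1,4); open=[(0,4) g=3 f=7, (1,3) g=3 f=5, (1,5) g=3 f=7, (2,3) g=2 f=5, (2,5) g=2 f=7, (3,3) g=1 f=5, (3,5) g=1 f=7, (4,4) g=1 f=7]; closed=[(1,4), (2,4), (3,4)]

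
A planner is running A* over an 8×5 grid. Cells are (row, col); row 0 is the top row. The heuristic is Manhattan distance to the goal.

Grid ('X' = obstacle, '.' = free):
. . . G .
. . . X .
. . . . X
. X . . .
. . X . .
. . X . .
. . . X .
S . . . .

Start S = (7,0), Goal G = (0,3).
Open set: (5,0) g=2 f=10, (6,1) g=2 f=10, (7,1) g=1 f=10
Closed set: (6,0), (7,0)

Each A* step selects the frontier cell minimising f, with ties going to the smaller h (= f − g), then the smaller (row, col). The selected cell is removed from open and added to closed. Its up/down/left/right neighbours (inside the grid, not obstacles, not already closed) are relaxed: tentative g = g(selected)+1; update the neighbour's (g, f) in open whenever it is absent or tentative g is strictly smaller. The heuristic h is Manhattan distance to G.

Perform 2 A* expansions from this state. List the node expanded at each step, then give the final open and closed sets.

step 1: expand (5,0) (f=10, h=8) → closed; open now [(4,0) g=3 f=10, (5,1) g=3 f=10, (6,1) g=2 f=10, (7,1) g=1 f=10]
step 2: expand (4,0) (f=10, h=7) → closed; open now [(3,0) g=4 f=10, (4,1) g=4 f=10, (5,1) g=3 f=10, (6,1) g=2 f=10, (7,1) g=1 f=10]

order=[(5,0) → (4,0)]; open=[(3,0) g=4 f=10, (4,1) g=4 f=10, (5,1) g=3 f=10, (6,1) g=2 f=10, (7,1) g=1 f=10]; closed=[(4,0), (5,0), (6,0), (7,0)]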